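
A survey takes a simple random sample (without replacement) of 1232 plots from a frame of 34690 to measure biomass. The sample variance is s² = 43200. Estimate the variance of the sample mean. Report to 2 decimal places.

Under SRS without replacement, Var(ȳ) = (1 − f)·s²/n with f = n/N = 1232/34690 = 0.03551456.
Var(ȳ) = (1 − 0.03551456)·43200/1232 = 0.96448544·35.064935 = 33.819619.

33.82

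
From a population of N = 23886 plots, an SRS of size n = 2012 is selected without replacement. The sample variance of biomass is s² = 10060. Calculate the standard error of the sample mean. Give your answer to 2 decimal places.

2.14

Under SRS without replacement, Var(ȳ) = (1 − f)·s²/n with f = n/N = 2012/23886 = 0.08423344.
Var(ȳ) = (1 − 0.08423344)·10060/2012 = 0.91576656·5 = 4.5788328.
SE(ȳ) = √(4.5788328) = 2.14.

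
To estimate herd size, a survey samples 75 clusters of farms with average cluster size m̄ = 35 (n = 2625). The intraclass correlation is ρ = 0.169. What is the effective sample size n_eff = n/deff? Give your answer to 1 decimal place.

389.1

deff = 1 + (35 − 1)·0.169 = 1 + 5.746 = 6.746.
n_eff = 2625 / 6.746 = 389.1.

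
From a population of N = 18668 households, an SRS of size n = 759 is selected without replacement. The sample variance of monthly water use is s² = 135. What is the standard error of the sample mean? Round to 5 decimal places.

Under SRS without replacement, Var(ȳ) = (1 − f)·s²/n with f = n/N = 759/18668 = 0.04065781.
Var(ȳ) = (1 − 0.04065781)·135/759 = 0.95934219·0.17786561 = 0.17063399.
SE(ȳ) = √(0.17063399) = 0.41308.

0.41308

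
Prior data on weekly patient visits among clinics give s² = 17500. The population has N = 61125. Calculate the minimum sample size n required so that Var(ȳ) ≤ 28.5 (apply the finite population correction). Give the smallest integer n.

Without fpc, n₀ = s²/D = 17500/28.5 = 614.0351.
With fpc, (1 − n/N)·s²/n ≤ D requires n ≥ n₀/(1 + n₀/N) = 614.0351/(1 + 614.0351/61125) = 607.9281.
Rounding up, n = 608.

608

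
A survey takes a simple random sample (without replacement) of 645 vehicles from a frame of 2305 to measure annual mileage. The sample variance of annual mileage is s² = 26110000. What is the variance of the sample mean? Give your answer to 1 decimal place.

29153.1

Under SRS without replacement, Var(ȳ) = (1 − f)·s²/n with f = n/N = 645/2305 = 0.27982646.
Var(ȳ) = (1 − 0.27982646)·26110000/645 = 0.72017354·40480.62 = 29153.071.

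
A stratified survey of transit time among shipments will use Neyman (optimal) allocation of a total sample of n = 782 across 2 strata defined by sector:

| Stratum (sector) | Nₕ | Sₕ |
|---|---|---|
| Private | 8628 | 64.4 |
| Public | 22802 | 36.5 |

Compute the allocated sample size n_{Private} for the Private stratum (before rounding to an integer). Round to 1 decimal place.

Neyman allocation: nₕ = n·NₕSₕ / Σⱼ NⱼSⱼ.
Σ NⱼSⱼ = 8628·64.4 + 22802·36.5 = 1.3879162 × 10^6.
n_{Private} = 782·8628·64.4 / (1.3879162 × 10^6) = 313.1.

313.1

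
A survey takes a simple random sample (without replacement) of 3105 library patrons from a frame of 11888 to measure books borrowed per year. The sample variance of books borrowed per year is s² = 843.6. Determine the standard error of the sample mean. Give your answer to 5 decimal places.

0.44803

Under SRS without replacement, Var(ȳ) = (1 − f)·s²/n with f = n/N = 3105/11888 = 0.26118775.
Var(ȳ) = (1 − 0.26118775)·843.6/3105 = 0.73881225·0.27169082 = 0.20072851.
SE(ȳ) = √(0.20072851) = 0.44803.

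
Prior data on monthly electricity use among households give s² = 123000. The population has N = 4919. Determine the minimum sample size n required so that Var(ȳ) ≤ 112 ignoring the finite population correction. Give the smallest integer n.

Without fpc, n₀ = s²/D = 123000/112 = 1098.2143.
Rounding up, n = 1099.

1099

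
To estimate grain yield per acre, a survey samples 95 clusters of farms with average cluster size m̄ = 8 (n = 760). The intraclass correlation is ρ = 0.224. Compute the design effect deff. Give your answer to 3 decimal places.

deff = 1 + (8 − 1)·0.224 = 1 + 1.568 = 2.568.

2.568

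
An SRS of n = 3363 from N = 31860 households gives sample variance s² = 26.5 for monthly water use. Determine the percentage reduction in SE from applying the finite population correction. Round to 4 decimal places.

f = n/N = 3363/31860 = 0.10555556.
SE_no-fpc = √(s²/n) = 0.088768627; SE_fpc = √((1−f)s²/n) = 0.083952994.
Ratio = √(1−f) = 0.94575073. Reduction = 100·(1 − 0.94575073) = 5.4249%.

5.4249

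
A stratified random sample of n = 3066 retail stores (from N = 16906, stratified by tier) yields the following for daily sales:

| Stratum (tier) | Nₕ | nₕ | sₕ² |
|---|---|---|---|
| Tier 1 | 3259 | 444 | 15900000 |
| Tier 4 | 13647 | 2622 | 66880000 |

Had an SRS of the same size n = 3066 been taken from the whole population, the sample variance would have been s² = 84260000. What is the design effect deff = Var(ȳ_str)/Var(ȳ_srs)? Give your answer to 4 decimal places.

0.6479

Var(ȳ_str) = Σ Wₕ²(1−fₕ)sₕ²/nₕ with Wₕ = Nₕ/16906:
  Tier 1: (3259/16906)²·(1−444/3259)·15900000/444 = 1149.4635
  Tier 4: (13647/16906)²·(1−2622/13647)·66880000/2622 = 13427.577
  → Var(ȳ_str) = 14577.041.
Var(ȳ_srs) = (1 − 3066/16906)·84260000/3066 = 22498.032.
deff = 14577.041 / 22498.032 = 0.6479.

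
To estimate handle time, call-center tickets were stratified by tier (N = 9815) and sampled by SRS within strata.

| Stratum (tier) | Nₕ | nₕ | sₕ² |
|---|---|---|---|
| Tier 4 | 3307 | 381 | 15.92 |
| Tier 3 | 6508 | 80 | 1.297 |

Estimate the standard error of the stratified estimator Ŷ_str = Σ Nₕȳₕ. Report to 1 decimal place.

1040.5

Var(Ŷ_str) = Σₕ Nₕ²(1 − fₕ)sₕ²/nₕ.
Tier 4: 3307²·(1 − 381/3307)·15.92/381 = 404321.28.
Tier 3: 6508²·(1 − 80/6508)·1.297/80 = 678224.39.
Sum = 1.0825457 × 10^6.
SE = √(1.0825457 × 10^6) = 1040.5.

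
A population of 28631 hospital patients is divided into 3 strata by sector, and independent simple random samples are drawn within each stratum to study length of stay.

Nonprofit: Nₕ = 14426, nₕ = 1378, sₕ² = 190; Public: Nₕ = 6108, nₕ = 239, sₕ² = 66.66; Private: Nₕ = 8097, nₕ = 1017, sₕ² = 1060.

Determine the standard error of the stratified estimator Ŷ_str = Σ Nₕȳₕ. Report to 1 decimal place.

9782.8

Var(Ŷ_str) = Σₕ Nₕ²(1 − fₕ)sₕ²/nₕ.
Nonprofit: 14426²·(1 − 1378/14426)·190/1378 = 2.59534 × 10^7.
Public: 6108²·(1 − 239/6108)·66.66/239 = 9.9984009 × 10^6.
Private: 8097²·(1 − 1017/8097)·1060/1017 = 5.9750605 × 10^7.
Sum = 9.5702406 × 10^7.
SE = √(9.5702406 × 10^7) = 9782.8.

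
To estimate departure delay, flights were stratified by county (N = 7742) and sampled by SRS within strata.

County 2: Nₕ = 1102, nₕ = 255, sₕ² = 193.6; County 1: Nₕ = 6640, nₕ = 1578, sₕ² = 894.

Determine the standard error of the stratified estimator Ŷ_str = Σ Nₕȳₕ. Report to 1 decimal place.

Var(Ŷ_str) = Σₕ Nₕ²(1 − fₕ)sₕ²/nₕ.
County 2: 1102²·(1 − 255/1102)·193.6/255 = 708647.37.
County 1: 6640²·(1 − 1578/6640)·894/1578 = 1.9042359 × 10^7.
Sum = 1.9751006 × 10^7.
SE = √(1.9751006 × 10^7) = 4444.2.

4444.2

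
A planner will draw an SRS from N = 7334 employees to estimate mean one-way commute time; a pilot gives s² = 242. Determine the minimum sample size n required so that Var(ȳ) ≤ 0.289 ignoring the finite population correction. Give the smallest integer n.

Without fpc, n₀ = s²/D = 242/0.289 = 837.3702.
Rounding up, n = 838.

838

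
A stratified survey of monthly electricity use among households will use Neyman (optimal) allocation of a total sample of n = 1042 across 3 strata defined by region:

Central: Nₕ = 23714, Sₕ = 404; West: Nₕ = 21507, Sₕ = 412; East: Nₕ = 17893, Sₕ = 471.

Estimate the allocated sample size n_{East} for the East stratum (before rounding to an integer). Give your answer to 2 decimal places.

326.83

Neyman allocation: nₕ = n·NₕSₕ / Σⱼ NⱼSⱼ.
Σ NⱼSⱼ = 23714·404 + 21507·412 + 17893·471 = 2.6868943 × 10^7.
n_{East} = 1042·17893·471 / (2.6868943 × 10^7) = 326.83.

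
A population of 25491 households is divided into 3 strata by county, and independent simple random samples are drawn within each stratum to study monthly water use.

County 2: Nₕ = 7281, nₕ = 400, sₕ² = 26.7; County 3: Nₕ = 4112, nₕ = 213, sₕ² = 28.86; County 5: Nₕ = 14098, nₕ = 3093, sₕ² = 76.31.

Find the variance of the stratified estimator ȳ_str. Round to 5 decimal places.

0.01438

Var(ȳ_str) = Σₕ Wₕ²(1 − fₕ)sₕ²/nₕ with Wₕ = Nₕ/N, N = 25491.
County 2: Wₕ = 0.28563022; term = 0.28563022²·(1 − 0.05493751)·26.7/400 = 0.0051465964.
County 3: Wₕ = 0.16131184; term = 0.16131184²·(1 − 0.05179961)·28.86/213 = 0.0033430996.
County 5: Wₕ = 0.55305794; term = 0.55305794²·(1 − 0.21939282)·76.31/3093 = 0.0058908144.
Sum = 0.01438051.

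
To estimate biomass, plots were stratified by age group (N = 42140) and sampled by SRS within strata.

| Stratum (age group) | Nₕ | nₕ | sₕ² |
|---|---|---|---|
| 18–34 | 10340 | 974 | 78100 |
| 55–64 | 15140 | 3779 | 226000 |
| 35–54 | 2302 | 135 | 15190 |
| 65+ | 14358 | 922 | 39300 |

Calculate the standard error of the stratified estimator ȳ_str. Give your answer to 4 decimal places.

3.8875

Var(ȳ_str) = Σₕ Wₕ²(1 − fₕ)sₕ²/nₕ with Wₕ = Nₕ/N, N = 42140.
18–34: Wₕ = 0.24537257; term = 0.24537257²·(1 − 0.09419729)·78100/974 = 4.3729822.
55–64: Wₕ = 0.35927860; term = 0.35927860²·(1 − 0.24960370)·226000/3779 = 5.7927518.
35–54: Wₕ = 0.05462743; term = 0.05462743²·(1 − 0.05864466)·15190/135 = 0.31608157.
65+: Wₕ = 0.34072140; term = 0.34072140²·(1 − 0.06421507)·39300/922 = 4.6305919.
Sum = 15.112407.
SE = √(15.112407) = 3.8875.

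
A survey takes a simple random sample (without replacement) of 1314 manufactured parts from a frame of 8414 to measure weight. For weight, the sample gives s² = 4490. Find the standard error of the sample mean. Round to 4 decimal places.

Under SRS without replacement, Var(ȳ) = (1 − f)·s²/n with f = n/N = 1314/8414 = 0.15616829.
Var(ȳ) = (1 − 0.15616829)·4490/1314 = 0.84383171·3.4170472 = 2.8834128.
SE(ȳ) = √(2.8834128) = 1.6981.

1.6981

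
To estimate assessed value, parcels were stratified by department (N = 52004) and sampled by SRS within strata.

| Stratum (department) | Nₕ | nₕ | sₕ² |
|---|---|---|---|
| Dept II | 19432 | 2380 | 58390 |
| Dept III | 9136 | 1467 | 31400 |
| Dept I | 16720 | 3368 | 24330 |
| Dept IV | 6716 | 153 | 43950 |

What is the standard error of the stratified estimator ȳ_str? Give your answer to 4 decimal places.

2.9730

Var(ȳ_str) = Σₕ Wₕ²(1 − fₕ)sₕ²/nₕ with Wₕ = Nₕ/N, N = 52004.
Dept II: Wₕ = 0.37366356; term = 0.37366356²·(1 − 0.12247839)·58390/2380 = 3.0059437.
Dept III: Wₕ = 0.17567879; term = 0.17567879²·(1 − 0.16057356)·31400/1467 = 0.55452466.
Dept I: Wₕ = 0.32151373; term = 0.32151373²·(1 − 0.20143541)·24330/3368 = 0.59631965.
Dept IV: Wₕ = 0.12914391; term = 0.12914391²·(1 − 0.02278142)·43950/153 = 4.6817373.
Sum = 8.8385253.
SE = √(8.8385253) = 2.9730.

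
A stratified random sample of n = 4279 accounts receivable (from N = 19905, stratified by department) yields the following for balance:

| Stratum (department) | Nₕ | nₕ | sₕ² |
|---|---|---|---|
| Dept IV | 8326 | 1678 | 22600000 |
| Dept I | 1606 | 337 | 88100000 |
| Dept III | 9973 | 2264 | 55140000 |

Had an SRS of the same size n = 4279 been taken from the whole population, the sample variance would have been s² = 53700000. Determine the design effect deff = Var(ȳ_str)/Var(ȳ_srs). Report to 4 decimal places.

Var(ȳ_str) = Σ Wₕ²(1−fₕ)sₕ²/nₕ with Wₕ = Nₕ/19905:
  Dept IV: (8326/19905)²·(1−1678/8326)·22600000/1678 = 1881.5663
  Dept I: (1606/19905)²·(1−337/1606)·88100000/337 = 1344.7105
  Dept III: (9973/19905)²·(1−2264/9973)·55140000/2264 = 4725.9578
  → Var(ȳ_str) = 7952.2346.
Var(ȳ_srs) = (1 − 4279/19905)·53700000/4279 = 9851.8465.
deff = 7952.2346 / 9851.8465 = 0.8072.

0.8072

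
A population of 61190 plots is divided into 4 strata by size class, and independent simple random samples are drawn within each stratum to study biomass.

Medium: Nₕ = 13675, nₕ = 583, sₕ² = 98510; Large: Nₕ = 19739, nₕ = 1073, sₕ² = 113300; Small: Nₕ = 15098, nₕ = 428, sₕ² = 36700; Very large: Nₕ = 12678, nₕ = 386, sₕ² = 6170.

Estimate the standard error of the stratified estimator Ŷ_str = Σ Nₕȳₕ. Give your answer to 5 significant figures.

301060

Var(Ŷ_str) = Σₕ Nₕ²(1 − fₕ)sₕ²/nₕ.
Medium: 13675²·(1 − 583/13675)·98510/583 = 3.0251373 × 10^10.
Large: 19739²·(1 − 1073/19739)·113300/1073 = 3.8905105 × 10^10.
Small: 15098²·(1 − 428/15098)·36700/428 = 1.8992049 × 10^10.
Very large: 12678²·(1 − 386/12678)·6170/386 = 2.4909853 × 10^9.
Sum = 9.0639512 × 10^10.
SE = √(9.0639512 × 10^10) = 301060.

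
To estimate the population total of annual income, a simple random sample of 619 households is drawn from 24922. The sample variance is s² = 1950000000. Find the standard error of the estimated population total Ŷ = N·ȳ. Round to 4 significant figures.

4.368 × 10^7

Var(Ŷ) = N²·Var(ȳ) = N²·(1 − n/N)·s²/n.
f = 619/24922 = 0.02483749; Var(ȳ) = 0.97516251·1950000000/619 = 3.0719982 × 10^6.
Var(Ŷ) = 24922² · (3.0719982 × 10^6) = 1.9080368 × 10^15.
SE(Ŷ) = √(1.9080368 × 10^15) = 4.368 × 10^7.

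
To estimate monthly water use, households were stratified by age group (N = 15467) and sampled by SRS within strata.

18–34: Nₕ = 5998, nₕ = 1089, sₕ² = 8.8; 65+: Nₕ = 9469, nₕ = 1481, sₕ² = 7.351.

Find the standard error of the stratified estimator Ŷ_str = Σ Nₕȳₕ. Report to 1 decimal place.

783.2

Var(Ŷ_str) = Σₕ Nₕ²(1 − fₕ)sₕ²/nₕ.
18–34: 5998²·(1 − 1089/5998)·8.8/1089 = 237932.78.
65+: 9469²·(1 − 1481/9469)·7.351/1481 = 375433.95.
Sum = 613366.73.
SE = √(613366.73) = 783.2.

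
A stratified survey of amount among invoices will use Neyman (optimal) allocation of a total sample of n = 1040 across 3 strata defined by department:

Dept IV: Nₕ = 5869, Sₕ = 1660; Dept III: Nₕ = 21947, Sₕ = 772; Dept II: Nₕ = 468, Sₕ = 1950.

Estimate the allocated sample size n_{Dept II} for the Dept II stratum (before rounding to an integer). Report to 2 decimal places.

34.39

Neyman allocation: nₕ = n·NₕSₕ / Σⱼ NⱼSⱼ.
Σ NⱼSⱼ = 5869·1660 + 21947·772 + 468·1950 = 2.7598224 × 10^7.
n_{Dept II} = 1040·468·1950 / (2.7598224 × 10^7) = 34.39.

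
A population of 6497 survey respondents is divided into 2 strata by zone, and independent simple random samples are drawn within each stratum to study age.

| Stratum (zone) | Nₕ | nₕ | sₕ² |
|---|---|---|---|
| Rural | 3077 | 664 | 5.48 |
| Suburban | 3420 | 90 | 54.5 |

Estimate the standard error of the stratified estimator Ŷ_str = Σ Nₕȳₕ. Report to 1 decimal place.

2637.7

Var(Ŷ_str) = Σₕ Nₕ²(1 − fₕ)sₕ²/nₕ.
Rural: 3077²·(1 − 664/3077)·5.48/664 = 61276.972.
Suburban: 3420²·(1 − 90/3420)·54.5/90 = 6.89643 × 10^6.
Sum = 6.957707 × 10^6.
SE = √(6.957707 × 10^6) = 2637.7.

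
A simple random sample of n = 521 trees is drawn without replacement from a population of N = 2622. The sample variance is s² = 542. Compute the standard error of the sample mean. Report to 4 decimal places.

Under SRS without replacement, Var(ȳ) = (1 − f)·s²/n with f = n/N = 521/2622 = 0.19870328.
Var(ȳ) = (1 − 0.19870328)·542/521 = 0.80129672·1.0403071 = 0.83359467.
SE(ȳ) = √(0.83359467) = 0.9130.

0.9130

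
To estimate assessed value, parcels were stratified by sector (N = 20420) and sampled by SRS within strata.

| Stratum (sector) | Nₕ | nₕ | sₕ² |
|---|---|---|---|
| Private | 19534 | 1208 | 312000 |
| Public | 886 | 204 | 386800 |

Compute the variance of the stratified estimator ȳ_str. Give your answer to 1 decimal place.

Var(ȳ_str) = Σₕ Wₕ²(1 − fₕ)sₕ²/nₕ with Wₕ = Nₕ/N, N = 20420.
Private: Wₕ = 0.95661117; term = 0.95661117²·(1 − 0.06184089)·312000/1208 = 221.73541.
Public: Wₕ = 0.04338883; term = 0.04338883²·(1 − 0.23024831)·386800/204 = 2.7476595.
Sum = 224.48307.

224.5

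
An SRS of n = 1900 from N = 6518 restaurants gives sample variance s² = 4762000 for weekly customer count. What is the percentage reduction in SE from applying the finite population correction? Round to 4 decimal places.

f = n/N = 1900/6518 = 0.29150046.
SE_no-fpc = √(s²/n) = 50.063118; SE_fpc = √((1−f)s²/n) = 42.139335.
Ratio = √(1−f) = 0.84172415. Reduction = 100·(1 − 0.84172415) = 15.8276%.

15.8276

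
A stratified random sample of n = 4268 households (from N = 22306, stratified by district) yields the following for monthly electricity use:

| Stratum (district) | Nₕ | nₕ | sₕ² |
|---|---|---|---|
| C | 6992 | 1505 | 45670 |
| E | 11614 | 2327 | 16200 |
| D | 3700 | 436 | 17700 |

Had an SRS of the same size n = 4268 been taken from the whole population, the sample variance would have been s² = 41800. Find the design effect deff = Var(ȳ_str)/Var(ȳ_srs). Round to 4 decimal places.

Var(ȳ_str) = Σ Wₕ²(1−fₕ)sₕ²/nₕ with Wₕ = Nₕ/22306:
  C: (6992/22306)²·(1−1505/6992)·45670/1505 = 2.3398472
  E: (11614/22306)²·(1−2327/11614)·16200/2327 = 1.5091503
  D: (3700/22306)²·(1−436/3700)·17700/436 = 0.98536074
  → Var(ȳ_str) = 4.8343582.
Var(ȳ_srs) = (1 − 4268/22306)·41800/4268 = 7.9198792.
deff = 4.8343582 / 7.9198792 = 0.6104.

0.6104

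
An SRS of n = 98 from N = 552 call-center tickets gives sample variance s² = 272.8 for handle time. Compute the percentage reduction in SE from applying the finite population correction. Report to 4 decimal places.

f = n/N = 98/552 = 0.17753623.
SE_no-fpc = √(s²/n) = 1.6684344; SE_fpc = √((1−f)s²/n) = 1.5130997.
Ratio = √(1−f) = 0.90689788. Reduction = 100·(1 − 0.90689788) = 9.3102%.

9.3102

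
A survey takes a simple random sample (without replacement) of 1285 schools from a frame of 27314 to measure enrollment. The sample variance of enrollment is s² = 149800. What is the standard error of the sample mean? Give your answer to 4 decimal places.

Under SRS without replacement, Var(ȳ) = (1 − f)·s²/n with f = n/N = 1285/27314 = 0.04704547.
Var(ȳ) = (1 − 0.04704547)·149800/1285 = 0.95295453·116.57588 = 111.09151.
SE(ȳ) = √(111.09151) = 10.5400.

10.5400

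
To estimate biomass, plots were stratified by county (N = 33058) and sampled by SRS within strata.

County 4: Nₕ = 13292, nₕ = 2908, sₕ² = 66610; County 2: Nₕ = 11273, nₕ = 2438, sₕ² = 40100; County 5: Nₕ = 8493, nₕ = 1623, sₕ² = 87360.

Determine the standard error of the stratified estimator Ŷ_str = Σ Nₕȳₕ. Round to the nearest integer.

Var(Ŷ_str) = Σₕ Nₕ²(1 − fₕ)sₕ²/nₕ.
County 4: 13292²·(1 − 2908/13292)·66610/2908 = 3.1615499 × 10^9.
County 2: 11273²·(1 − 2438/11273)·40100/2438 = 1.6381616 × 10^9.
County 5: 8493²·(1 − 1623/8493)·87360/1623 = 3.1405952 × 10^9.
Sum = 7.9403067 × 10^9.
SE = √(7.9403067 × 10^9) = 89108.

89108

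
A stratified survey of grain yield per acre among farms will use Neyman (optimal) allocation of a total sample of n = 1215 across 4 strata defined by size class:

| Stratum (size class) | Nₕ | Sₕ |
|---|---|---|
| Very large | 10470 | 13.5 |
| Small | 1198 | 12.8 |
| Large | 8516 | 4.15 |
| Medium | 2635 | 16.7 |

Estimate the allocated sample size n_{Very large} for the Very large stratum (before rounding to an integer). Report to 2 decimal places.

727.61

Neyman allocation: nₕ = n·NₕSₕ / Σⱼ NⱼSⱼ.
Σ NⱼSⱼ = 10470·13.5 + 1198·12.8 + 8516·4.15 + 2635·16.7 = 236025.3.
n_{Very large} = 1215·10470·13.5 / 236025.3 = 727.61.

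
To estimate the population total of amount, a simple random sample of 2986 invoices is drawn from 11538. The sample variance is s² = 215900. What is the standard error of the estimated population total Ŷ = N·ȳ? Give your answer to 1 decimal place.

84465.7

Var(Ŷ) = N²·Var(ȳ) = N²·(1 − n/N)·s²/n.
f = 2986/11538 = 0.25879702; Var(ȳ) = 0.74120298·215900/2986 = 53.592004.
Var(Ŷ) = 11538² · 53.592004 = 7.1344593 × 10^9.
SE(Ŷ) = √(7.1344593 × 10^9) = 84465.7.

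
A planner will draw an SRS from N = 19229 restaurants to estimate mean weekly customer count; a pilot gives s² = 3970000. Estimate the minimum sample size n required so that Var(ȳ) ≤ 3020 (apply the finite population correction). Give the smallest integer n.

1231

Without fpc, n₀ = s²/D = 3970000/3020 = 1314.5695.
With fpc, (1 − n/N)·s²/n ≤ D requires n ≥ n₀/(1 + n₀/N) = 1314.5695/(1 + 1314.5695/19229) = 1230.4511.
Rounding up, n = 1231.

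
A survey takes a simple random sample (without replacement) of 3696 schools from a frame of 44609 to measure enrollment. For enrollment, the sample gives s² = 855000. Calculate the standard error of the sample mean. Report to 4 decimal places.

14.5659

Under SRS without replacement, Var(ȳ) = (1 − f)·s²/n with f = n/N = 3696/44609 = 0.08285324.
Var(ȳ) = (1 − 0.08285324)·855000/3696 = 0.91714676·231.33117 = 212.16463.
SE(ȳ) = √(212.16463) = 14.5659.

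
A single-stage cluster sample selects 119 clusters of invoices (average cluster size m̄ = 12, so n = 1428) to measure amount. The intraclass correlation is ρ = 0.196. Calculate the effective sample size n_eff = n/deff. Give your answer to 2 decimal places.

deff = 1 + (12 − 1)·0.196 = 1 + 2.156 = 3.156.
n_eff = 1428 / 3.156 = 452.47.

452.47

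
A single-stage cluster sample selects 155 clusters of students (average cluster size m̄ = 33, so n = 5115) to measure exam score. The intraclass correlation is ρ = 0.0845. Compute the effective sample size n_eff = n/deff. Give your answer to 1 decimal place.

deff = 1 + (33 − 1)·0.0845 = 1 + 2.704 = 3.704.
n_eff = 5115 / 3.704 = 1380.9.

1380.9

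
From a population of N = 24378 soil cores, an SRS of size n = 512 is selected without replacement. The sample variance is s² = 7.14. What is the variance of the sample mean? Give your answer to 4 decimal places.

0.0137

Under SRS without replacement, Var(ȳ) = (1 − f)·s²/n with f = n/N = 512/24378 = 0.02100254.
Var(ȳ) = (1 − 0.02100254)·7.14/512 = 0.97899746·0.013945312 = 0.013652425.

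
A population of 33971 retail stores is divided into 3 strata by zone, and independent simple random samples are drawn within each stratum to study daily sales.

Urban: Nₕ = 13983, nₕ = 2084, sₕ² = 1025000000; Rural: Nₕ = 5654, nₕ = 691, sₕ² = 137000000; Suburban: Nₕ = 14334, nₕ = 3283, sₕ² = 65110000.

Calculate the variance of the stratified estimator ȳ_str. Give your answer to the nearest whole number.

Var(ȳ_str) = Σₕ Wₕ²(1 − fₕ)sₕ²/nₕ with Wₕ = Nₕ/N, N = 33971.
Urban: Wₕ = 0.41161579; term = 0.41161579²·(1 − 0.14903812)·1025000000/2084 = 70912.094.
Rural: Wₕ = 0.16643608; term = 0.16643608²·(1 − 0.12221436)·137000000/691 = 4820.8757.
Suburban: Wₕ = 0.42194813; term = 0.42194813²·(1 − 0.22903586)·65110000/3283 = 2722.257.
Sum = 78455.227.

78455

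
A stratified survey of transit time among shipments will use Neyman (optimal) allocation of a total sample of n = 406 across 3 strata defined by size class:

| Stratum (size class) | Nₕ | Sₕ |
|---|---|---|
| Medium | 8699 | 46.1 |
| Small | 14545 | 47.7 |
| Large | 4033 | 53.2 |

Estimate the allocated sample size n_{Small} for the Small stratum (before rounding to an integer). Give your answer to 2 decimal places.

215.13

Neyman allocation: nₕ = n·NₕSₕ / Σⱼ NⱼSⱼ.
Σ NⱼSⱼ = 8699·46.1 + 14545·47.7 + 4033·53.2 = 1.309376 × 10^6.
n_{Small} = 406·14545·47.7 / (1.309376 × 10^6) = 215.13.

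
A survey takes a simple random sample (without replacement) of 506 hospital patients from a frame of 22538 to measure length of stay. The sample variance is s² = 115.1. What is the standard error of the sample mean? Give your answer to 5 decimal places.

Under SRS without replacement, Var(ȳ) = (1 − f)·s²/n with f = n/N = 506/22538 = 0.02245097.
Var(ȳ) = (1 − 0.02245097)·115.1/506 = 0.97754903·0.22747036 = 0.22236343.
SE(ȳ) = √(0.22236343) = 0.47155.

0.47155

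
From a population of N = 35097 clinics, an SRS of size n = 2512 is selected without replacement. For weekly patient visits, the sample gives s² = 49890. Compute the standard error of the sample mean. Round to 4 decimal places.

4.2941

Under SRS without replacement, Var(ȳ) = (1 − f)·s²/n with f = n/N = 2512/35097 = 0.07157307.
Var(ȳ) = (1 − 0.07157307)·49890/2512 = 0.92842693·19.860669 = 18.43918.
SE(ȳ) = √(18.43918) = 4.2941.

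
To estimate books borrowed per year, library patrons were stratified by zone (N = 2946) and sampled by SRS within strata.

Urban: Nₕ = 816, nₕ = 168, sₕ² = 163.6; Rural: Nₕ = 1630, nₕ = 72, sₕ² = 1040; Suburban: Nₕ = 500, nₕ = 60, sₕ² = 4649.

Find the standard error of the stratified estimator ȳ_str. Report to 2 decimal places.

2.50

Var(ȳ_str) = Σₕ Wₕ²(1 − fₕ)sₕ²/nₕ with Wₕ = Nₕ/N, N = 2946.
Urban: Wₕ = 0.27698574; term = 0.27698574²·(1 − 0.20588235)·163.6/168 = 0.059329911.
Rural: Wₕ = 0.55329260; term = 0.55329260²·(1 − 0.04417178)·1040/72 = 4.2265929.
Suburban: Wₕ = 0.16972166; term = 0.16972166²·(1 − 0.12000000)·4649/60 = 1.9641086.
Sum = 6.2500314.
SE = √(6.2500314) = 2.50.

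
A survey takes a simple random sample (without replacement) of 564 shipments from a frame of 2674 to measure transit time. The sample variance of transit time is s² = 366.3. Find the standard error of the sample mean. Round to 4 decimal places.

Under SRS without replacement, Var(ȳ) = (1 − f)·s²/n with f = n/N = 564/2674 = 0.21091997.
Var(ȳ) = (1 − 0.21091997)·366.3/564 = 0.78908003·0.64946809 = 0.5124823.
SE(ȳ) = √(0.5124823) = 0.7159.

0.7159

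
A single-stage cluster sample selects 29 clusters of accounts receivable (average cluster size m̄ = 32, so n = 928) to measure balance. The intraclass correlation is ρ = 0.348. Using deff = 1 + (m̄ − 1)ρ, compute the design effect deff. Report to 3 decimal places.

deff = 1 + (32 − 1)·0.348 = 1 + 10.788 = 11.788.

11.788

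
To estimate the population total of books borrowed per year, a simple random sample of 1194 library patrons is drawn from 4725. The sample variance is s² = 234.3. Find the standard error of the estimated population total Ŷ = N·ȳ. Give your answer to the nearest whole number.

Var(Ŷ) = N²·Var(ȳ) = N²·(1 − n/N)·s²/n.
f = 1194/4725 = 0.25269841; Var(ȳ) = 0.74730159·234.3/1194 = 0.14664385.
Var(Ŷ) = 4725² · 0.14664385 = 3.2739156 × 10^6.
SE(Ŷ) = √(3.2739156 × 10^6) = 1809.

1809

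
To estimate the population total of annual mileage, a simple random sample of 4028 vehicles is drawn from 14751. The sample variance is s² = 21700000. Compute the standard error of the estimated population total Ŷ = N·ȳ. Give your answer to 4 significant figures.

Var(Ŷ) = N²·Var(ȳ) = N²·(1 − n/N)·s²/n.
f = 4028/14751 = 0.27306623; Var(ȳ) = 0.72693377·21700000/4028 = 3916.2023.
Var(Ŷ) = 14751² · 3916.2023 = 8.5213429 × 10^11.
SE(Ŷ) = √(8.5213429 × 10^11) = 923100.

923100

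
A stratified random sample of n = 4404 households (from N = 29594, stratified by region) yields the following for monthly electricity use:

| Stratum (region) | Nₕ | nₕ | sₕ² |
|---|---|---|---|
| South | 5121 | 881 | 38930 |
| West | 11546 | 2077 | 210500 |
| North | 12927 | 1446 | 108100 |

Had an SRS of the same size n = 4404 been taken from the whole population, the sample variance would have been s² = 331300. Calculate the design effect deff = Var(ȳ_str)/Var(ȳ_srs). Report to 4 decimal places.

Var(ȳ_str) = Σ Wₕ²(1−fₕ)sₕ²/nₕ with Wₕ = Nₕ/29594:
  South: (5121/29594)²·(1−881/5121)·38930/881 = 1.0955237
  West: (11546/29594)²·(1−2077/11546)·210500/2077 = 12.651556
  North: (12927/29594)²·(1−1446/12927)·108100/1446 = 12.668568
  → Var(ȳ_str) = 26.415648.
Var(ȳ_srs) = (1 − 4404/29594)·331300/4404 = 64.03223.
deff = 26.415648 / 64.03223 = 0.4125.

0.4125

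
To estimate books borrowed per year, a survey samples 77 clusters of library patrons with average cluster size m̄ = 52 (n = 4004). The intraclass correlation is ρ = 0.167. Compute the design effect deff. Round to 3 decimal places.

9.517

deff = 1 + (52 − 1)·0.167 = 1 + 8.517 = 9.517.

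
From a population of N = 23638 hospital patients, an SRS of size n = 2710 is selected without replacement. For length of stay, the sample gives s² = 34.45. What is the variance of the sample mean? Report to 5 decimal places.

Under SRS without replacement, Var(ȳ) = (1 − f)·s²/n with f = n/N = 2710/23638 = 0.11464591.
Var(ȳ) = (1 − 0.11464591)·34.45/2710 = 0.88535409·0.012712177 = 0.011254778.

0.01125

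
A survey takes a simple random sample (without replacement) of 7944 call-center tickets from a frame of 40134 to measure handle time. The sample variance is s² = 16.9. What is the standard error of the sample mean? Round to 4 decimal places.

0.0413

Under SRS without replacement, Var(ȳ) = (1 − f)·s²/n with f = n/N = 7944/40134 = 0.19793691.
Var(ȳ) = (1 − 0.19793691)·16.9/7944 = 0.80206309·0.0021273917 = 0.0017063024.
SE(ȳ) = √(0.0017063024) = 0.0413.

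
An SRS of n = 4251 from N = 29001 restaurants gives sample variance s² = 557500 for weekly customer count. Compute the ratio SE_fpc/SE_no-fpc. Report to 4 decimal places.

0.9238

f = n/N = 4251/29001 = 0.14658115.
SE_no-fpc = √(s²/n) = 11.451883; SE_fpc = √((1−f)s²/n) = 10.579326.
Ratio = √(1−f) = 0.92380672.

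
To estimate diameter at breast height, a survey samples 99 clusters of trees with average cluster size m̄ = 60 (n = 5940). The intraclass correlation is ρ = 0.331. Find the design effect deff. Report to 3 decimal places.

20.529

deff = 1 + (60 − 1)·0.331 = 1 + 19.529 = 20.529.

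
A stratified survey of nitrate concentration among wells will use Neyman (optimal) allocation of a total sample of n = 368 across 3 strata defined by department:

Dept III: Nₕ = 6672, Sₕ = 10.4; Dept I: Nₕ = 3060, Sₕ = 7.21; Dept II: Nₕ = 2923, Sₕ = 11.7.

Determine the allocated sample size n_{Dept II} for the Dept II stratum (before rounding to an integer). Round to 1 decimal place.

100.2

Neyman allocation: nₕ = n·NₕSₕ / Σⱼ NⱼSⱼ.
Σ NⱼSⱼ = 6672·10.4 + 3060·7.21 + 2923·11.7 = 125650.5.
n_{Dept II} = 368·2923·11.7 / 125650.5 = 100.2.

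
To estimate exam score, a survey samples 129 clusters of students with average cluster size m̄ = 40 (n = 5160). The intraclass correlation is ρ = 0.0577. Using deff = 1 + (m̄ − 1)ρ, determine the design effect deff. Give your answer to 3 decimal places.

3.250

deff = 1 + (40 − 1)·0.0577 = 1 + 2.2503 = 3.2503.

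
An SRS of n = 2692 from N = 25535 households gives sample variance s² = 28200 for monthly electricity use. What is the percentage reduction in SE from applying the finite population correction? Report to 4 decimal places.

f = n/N = 2692/25535 = 0.10542393.
SE_no-fpc = √(s²/n) = 3.2365851; SE_fpc = √((1−f)s²/n) = 3.0612279.
Ratio = √(1−f) = 0.94582032. Reduction = 100·(1 − 0.94582032) = 5.4180%.

5.4180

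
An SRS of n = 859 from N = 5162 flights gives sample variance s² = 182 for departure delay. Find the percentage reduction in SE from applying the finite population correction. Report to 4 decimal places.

8.6988

f = n/N = 859/5162 = 0.16640837.
SE_no-fpc = √(s²/n) = 0.46029803; SE_fpc = √((1−f)s²/n) = 0.4202578.
Ratio = √(1−f) = 0.91301239. Reduction = 100·(1 − 0.91301239) = 8.6988%.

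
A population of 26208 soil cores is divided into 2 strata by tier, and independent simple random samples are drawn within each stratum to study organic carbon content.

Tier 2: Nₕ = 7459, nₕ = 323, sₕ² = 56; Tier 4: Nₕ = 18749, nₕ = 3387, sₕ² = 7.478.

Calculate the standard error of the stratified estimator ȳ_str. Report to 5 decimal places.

0.11984

Var(ȳ_str) = Σₕ Wₕ²(1 − fₕ)sₕ²/nₕ with Wₕ = Nₕ/N, N = 26208.
Tier 2: Wₕ = 0.28460775; term = 0.28460775²·(1 − 0.04330339)·56/323 = 0.01343548.
Tier 4: Wₕ = 0.71539225; term = 0.71539225²·(1 − 0.18064963)·7.478/3387 = 9.2582387 × 10^-4.
Sum = 0.014361304.
SE = √(0.014361304) = 0.11984.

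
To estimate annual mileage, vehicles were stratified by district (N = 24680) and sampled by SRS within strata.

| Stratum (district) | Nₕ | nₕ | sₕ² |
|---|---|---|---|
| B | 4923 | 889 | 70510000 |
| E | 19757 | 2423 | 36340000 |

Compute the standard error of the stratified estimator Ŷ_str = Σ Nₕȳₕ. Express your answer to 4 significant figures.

2.591 × 10^6

Var(Ŷ_str) = Σₕ Nₕ²(1 − fₕ)sₕ²/nₕ.
B: 4923²·(1 − 889/4923)·70510000/889 = 1.5751238 × 10^12.
E: 19757²·(1 − 2423/19757)·36340000/2423 = 5.1363109 × 10^12.
Sum = 6.7114347 × 10^12.
SE = √(6.7114347 × 10^12) = 2.591 × 10^6.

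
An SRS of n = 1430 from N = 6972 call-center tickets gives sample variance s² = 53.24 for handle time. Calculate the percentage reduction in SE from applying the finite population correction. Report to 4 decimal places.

f = n/N = 1430/6972 = 0.20510614.
SE_no-fpc = √(s²/n) = 0.19295276; SE_fpc = √((1−f)s²/n) = 0.17203055.
Ratio = √(1−f) = 0.89156820. Reduction = 100·(1 − 0.89156820) = 10.8432%.

10.8432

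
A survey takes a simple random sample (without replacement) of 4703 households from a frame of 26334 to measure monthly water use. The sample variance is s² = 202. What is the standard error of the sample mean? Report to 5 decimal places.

Under SRS without replacement, Var(ȳ) = (1 − f)·s²/n with f = n/N = 4703/26334 = 0.17859042.
Var(ȳ) = (1 − 0.17859042)·202/4703 = 0.82140958·0.042951308 = 0.035280616.
SE(ȳ) = √(0.035280616) = 0.18783.

0.18783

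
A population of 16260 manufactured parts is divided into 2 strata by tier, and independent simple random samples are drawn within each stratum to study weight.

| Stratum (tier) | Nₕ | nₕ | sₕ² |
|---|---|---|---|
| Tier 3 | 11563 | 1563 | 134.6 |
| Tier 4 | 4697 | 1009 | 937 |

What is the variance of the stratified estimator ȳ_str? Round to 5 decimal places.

Var(ȳ_str) = Σₕ Wₕ²(1 − fₕ)sₕ²/nₕ with Wₕ = Nₕ/N, N = 16260.
Tier 3: Wₕ = 0.71113161; term = 0.71113161²·(1 − 0.13517253)·134.6/1563 = 0.037663053.
Tier 4: Wₕ = 0.28886839; term = 0.28886839²·(1 − 0.21481797)·937/1009 = 0.060844148.
Sum = 0.098507201.

0.09851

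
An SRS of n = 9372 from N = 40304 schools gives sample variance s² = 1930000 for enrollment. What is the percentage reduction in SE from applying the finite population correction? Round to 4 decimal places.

12.3948

f = n/N = 9372/40304 = 0.23253275.
SE_no-fpc = √(s²/n) = 14.350351; SE_fpc = √((1−f)s²/n) = 12.571655.
Ratio = √(1−f) = 0.87605208. Reduction = 100·(1 − 0.87605208) = 12.3948%.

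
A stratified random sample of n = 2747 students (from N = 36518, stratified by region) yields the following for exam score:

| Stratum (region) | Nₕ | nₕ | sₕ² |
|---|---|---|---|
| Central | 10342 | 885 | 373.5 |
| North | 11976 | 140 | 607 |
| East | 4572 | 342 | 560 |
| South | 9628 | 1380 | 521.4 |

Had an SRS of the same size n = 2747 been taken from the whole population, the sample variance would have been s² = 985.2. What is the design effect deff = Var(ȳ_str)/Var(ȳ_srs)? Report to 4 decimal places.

Var(ȳ_str) = Σ Wₕ²(1−fₕ)sₕ²/nₕ with Wₕ = Nₕ/36518:
  Central: (10342/36518)²·(1−885/10342)·373.5/885 = 0.030952183
  North: (11976/36518)²·(1−140/11976)·607/140 = 0.46085407
  East: (4572/36518)²·(1−342/4572)·560/342 = 0.023746223
  South: (9628/36518)²·(1−1380/9628)·521.4/1380 = 0.022498974
  → Var(ȳ_str) = 0.53805145.
Var(ȳ_srs) = (1 − 2747/36518)·985.2/2747 = 0.33166732.
deff = 0.53805145 / 0.33166732 = 1.6223.

1.6223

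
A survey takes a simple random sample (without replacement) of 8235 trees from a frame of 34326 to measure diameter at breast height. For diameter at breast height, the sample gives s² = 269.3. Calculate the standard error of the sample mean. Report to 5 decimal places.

0.15766

Under SRS without replacement, Var(ȳ) = (1 − f)·s²/n with f = n/N = 8235/34326 = 0.23990561.
Var(ȳ) = (1 − 0.23990561)·269.3/8235 = 0.76009439·0.032701882 = 0.024856517.
SE(ȳ) = √(0.024856517) = 0.15766.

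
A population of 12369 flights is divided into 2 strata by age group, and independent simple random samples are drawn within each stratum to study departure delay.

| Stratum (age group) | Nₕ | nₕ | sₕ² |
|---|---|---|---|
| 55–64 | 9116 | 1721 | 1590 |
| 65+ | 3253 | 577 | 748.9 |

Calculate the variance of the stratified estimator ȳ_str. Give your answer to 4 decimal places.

0.4809

Var(ȳ_str) = Σₕ Wₕ²(1 − fₕ)sₕ²/nₕ with Wₕ = Nₕ/N, N = 12369.
55–64: Wₕ = 0.73700380; term = 0.73700380²·(1 − 0.18878894)·1590/1721 = 0.40708919.
65+: Wₕ = 0.26299620; term = 0.26299620²·(1 − 0.17737473)·748.9/577 = 0.073849747.
Sum = 0.48093894.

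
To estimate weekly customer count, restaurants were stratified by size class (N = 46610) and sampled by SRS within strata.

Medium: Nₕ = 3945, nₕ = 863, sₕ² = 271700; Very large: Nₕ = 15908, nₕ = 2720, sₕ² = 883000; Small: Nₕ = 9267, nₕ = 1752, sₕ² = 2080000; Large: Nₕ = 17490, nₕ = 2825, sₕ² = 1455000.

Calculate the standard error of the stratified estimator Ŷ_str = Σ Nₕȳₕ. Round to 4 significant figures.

Var(Ŷ_str) = Σₕ Nₕ²(1 − fₕ)sₕ²/nₕ.
Medium: 3945²·(1 − 863/3945)·271700/863 = 3.8278815 × 10^9.
Very large: 15908²·(1 − 2720/15908)·883000/2720 = 6.8106148 × 10^10.
Small: 9267²·(1 − 1752/9267)·2080000/1752 = 8.2679412 × 10^10.
Large: 17490²·(1 − 2825/17490)·1455000/2825 = 1.3210414 × 10^11.
Sum = 2.8671758 × 10^11.
SE = √(2.8671758 × 10^11) = 535500.

535500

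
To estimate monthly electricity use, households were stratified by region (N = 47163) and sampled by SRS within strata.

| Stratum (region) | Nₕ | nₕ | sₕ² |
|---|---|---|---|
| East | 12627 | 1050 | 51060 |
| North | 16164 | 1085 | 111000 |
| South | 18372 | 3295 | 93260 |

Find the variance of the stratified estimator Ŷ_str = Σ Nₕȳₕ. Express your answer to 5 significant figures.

3.9884 × 10^10

Var(Ŷ_str) = Σₕ Nₕ²(1 − fₕ)sₕ²/nₕ.
East: 12627²·(1 − 1050/12627)·51060/1050 = 7.1086597 × 10^9.
North: 16164²·(1 − 1085/16164)·111000/1085 = 2.4935301 × 10^10.
South: 18372²·(1 − 3295/18372)·93260/3295 = 7.8399152 × 10^9.
Sum = 3.9883876 × 10^10.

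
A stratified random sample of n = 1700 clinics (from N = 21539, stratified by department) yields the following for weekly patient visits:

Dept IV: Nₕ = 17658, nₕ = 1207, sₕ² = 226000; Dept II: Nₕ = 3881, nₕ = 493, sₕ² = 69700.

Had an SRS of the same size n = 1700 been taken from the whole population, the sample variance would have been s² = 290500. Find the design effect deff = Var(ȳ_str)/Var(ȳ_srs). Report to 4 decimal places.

Var(ȳ_str) = Σ Wₕ²(1−fₕ)sₕ²/nₕ with Wₕ = Nₕ/21539:
  Dept IV: (17658/21539)²·(1−1207/17658)·226000/1207 = 117.24219
  Dept II: (3881/21539)²·(1−493/3881)·69700/493 = 4.007023
  → Var(ȳ_str) = 121.24921.
Var(ȳ_srs) = (1 − 1700/21539)·290500/1700 = 157.39519.
deff = 121.24921 / 157.39519 = 0.7703.

0.7703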